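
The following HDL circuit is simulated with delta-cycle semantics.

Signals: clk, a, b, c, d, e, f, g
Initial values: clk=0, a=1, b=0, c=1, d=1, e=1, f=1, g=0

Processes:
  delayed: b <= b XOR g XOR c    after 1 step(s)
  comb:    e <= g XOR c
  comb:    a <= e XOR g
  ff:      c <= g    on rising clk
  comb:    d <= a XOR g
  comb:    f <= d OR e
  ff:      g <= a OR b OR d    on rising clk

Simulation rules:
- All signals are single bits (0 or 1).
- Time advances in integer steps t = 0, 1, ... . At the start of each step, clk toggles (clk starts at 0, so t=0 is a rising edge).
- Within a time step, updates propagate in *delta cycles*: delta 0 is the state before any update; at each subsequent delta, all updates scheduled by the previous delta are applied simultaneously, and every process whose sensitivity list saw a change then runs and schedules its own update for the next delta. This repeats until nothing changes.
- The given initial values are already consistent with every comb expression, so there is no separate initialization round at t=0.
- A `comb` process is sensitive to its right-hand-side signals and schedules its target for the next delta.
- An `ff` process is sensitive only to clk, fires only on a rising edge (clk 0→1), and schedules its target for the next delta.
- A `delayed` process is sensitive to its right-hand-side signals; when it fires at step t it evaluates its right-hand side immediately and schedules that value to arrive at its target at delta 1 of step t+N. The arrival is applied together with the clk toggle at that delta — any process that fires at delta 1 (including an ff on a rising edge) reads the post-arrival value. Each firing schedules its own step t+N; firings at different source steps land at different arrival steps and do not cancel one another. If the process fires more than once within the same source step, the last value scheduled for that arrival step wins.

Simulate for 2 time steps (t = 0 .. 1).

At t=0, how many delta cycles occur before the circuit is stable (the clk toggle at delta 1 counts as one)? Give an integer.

4

t=0 Δ0: c=1 b=0 e=1 a=1 d=1 clk=0 g=0 f=1
  Δ1: clk:0→1
  Δ2: c:1→0, g:0→1
  Δ3: a:1→0, d:1→0
  Δ4: d:0→1
  (4Δ to stable)
t=1 Δ0: c=0 b=0 e=1 a=0 d=1 clk=1 g=1 f=1
  Δ1: b:0→1, clk:1→0
  (1Δ to stable)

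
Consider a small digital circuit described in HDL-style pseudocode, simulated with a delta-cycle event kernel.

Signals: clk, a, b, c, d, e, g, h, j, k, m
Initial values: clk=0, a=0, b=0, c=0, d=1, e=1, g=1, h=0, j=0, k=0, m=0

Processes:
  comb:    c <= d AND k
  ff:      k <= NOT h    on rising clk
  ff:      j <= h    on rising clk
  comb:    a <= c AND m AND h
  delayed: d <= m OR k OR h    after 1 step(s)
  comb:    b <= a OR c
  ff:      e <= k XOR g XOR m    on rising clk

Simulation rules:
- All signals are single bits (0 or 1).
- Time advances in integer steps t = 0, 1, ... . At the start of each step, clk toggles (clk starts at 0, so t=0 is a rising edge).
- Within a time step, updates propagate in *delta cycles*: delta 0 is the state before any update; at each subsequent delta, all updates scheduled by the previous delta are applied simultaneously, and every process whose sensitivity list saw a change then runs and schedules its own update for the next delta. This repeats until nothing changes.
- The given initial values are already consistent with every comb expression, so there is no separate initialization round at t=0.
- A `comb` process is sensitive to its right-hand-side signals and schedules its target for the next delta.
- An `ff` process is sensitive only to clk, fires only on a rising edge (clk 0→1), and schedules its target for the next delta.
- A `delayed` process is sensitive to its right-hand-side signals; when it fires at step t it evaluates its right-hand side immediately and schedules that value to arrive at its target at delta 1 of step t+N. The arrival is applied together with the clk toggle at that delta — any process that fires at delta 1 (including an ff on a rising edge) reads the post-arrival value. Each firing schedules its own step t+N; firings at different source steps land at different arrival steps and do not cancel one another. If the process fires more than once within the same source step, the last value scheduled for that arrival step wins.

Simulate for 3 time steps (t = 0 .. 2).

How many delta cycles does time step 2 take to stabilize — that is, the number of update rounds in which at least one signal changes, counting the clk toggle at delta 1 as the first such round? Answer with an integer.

2

t0.Δ0 g=1 m=0 h=0 b=0 e=1 d=1 a=0 j=0 c=0 clk=0 k=0
t0.Δ1 g=1 m=0 h=0 b=0 e=1 d=1 a=0 j=0 c=0 clk=1 k=0
t0.Δ2 g=1 m=0 h=0 b=0 e=1 d=1 a=0 j=0 c=0 clk=1 k=1
t0.Δ3 g=1 m=0 h=0 b=0 e=1 d=1 a=0 j=0 c=1 clk=1 k=1
t0.Δ4 g=1 m=0 h=0 b=1 e=1 d=1 a=0 j=0 c=1 clk=1 k=1
t1.Δ0 g=1 m=0 h=0 b=1 e=1 d=1 a=0 j=0 c=1 clk=1 k=1
t1.Δ1 g=1 m=0 h=0 b=1 e=1 d=1 a=0 j=0 c=1 clk=0 k=1
t2.Δ0 g=1 m=0 h=0 b=1 e=1 d=1 a=0 j=0 c=1 clk=0 k=1
t2.Δ1 g=1 m=0 h=0 b=1 e=1 d=1 a=0 j=0 c=1 clk=1 k=1
t2.Δ2 g=1 m=0 h=0 b=1 e=0 d=1 a=0 j=0 c=1 clk=1 k=1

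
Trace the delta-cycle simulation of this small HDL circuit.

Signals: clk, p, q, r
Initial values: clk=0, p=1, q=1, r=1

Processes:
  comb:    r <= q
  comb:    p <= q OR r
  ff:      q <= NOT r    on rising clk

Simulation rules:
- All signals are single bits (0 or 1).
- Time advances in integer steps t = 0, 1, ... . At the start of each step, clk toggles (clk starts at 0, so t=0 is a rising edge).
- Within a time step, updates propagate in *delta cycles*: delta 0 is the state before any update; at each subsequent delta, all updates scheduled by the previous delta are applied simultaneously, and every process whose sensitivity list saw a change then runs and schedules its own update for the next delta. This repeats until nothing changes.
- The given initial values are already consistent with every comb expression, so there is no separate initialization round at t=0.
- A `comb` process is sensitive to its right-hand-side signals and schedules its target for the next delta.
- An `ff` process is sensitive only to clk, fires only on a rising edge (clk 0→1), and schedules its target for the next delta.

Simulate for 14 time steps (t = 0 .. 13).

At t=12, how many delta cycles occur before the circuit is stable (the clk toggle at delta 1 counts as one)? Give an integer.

4

t=0 Δ0: clk=0 q=1 r=1 p=1
  Δ1: clk:0→1
  Δ2: q:1→0
  Δ3: r:1→0
  Δ4: p:1→0
  (4Δ to stable)
t=1 Δ0: clk=1 q=0 r=0 p=0
  Δ1: clk:1→0
  (1Δ to stable)
t=2 Δ0: clk=0 q=0 r=0 p=0
  Δ1: clk:0→1
  Δ2: q:0→1
  Δ3: r:0→1, p:0→1
  (3Δ to stable)
t=3 Δ0: clk=1 q=1 r=1 p=1
  Δ1: clk:1→0
  (1Δ to stable)
t=4 Δ0: clk=0 q=1 r=1 p=1
  Δ1: clk:0→1
  Δ2: q:1→0
  Δ3: r:1→0
  Δ4: p:1→0
  (4Δ to stable)
t=5 Δ0: clk=1 q=0 r=0 p=0
  Δ1: clk:1→0
  (1Δ to stable)
t=6 Δ0: clk=0 q=0 r=0 p=0
  Δ1: clk:0→1
  Δ2: q:0→1
  Δ3: r:0→1, p:0→1
  (3Δ to stable)
t=7 Δ0: clk=1 q=1 r=1 p=1
  Δ1: clk:1→0
  (1Δ to stable)
t=8 Δ0: clk=0 q=1 r=1 p=1
  Δ1: clk:0→1
  Δ2: q:1→0
  Δ3: r:1→0
  Δ4: p:1→0
  (4Δ to stable)
t=9 Δ0: clk=1 q=0 r=0 p=0
  Δ1: clk:1→0
  (1Δ to stable)
t=10 Δ0: clk=0 q=0 r=0 p=0
  Δ1: clk:0→1
  Δ2: q:0→1
  Δ3: r:0→1, p:0→1
  (3Δ to stable)
t=11 Δ0: clk=1 q=1 r=1 p=1
  Δ1: clk:1→0
  (1Δ to stable)
t=12 Δ0: clk=0 q=1 r=1 p=1
  Δ1: clk:0→1
  Δ2: q:1→0
  Δ3: r:1→0
  Δ4: p:1→0
  (4Δ to stable)
t=13 Δ0: clk=1 q=0 r=0 p=0
  Δ1: clk:1→0
  (1Δ to stable)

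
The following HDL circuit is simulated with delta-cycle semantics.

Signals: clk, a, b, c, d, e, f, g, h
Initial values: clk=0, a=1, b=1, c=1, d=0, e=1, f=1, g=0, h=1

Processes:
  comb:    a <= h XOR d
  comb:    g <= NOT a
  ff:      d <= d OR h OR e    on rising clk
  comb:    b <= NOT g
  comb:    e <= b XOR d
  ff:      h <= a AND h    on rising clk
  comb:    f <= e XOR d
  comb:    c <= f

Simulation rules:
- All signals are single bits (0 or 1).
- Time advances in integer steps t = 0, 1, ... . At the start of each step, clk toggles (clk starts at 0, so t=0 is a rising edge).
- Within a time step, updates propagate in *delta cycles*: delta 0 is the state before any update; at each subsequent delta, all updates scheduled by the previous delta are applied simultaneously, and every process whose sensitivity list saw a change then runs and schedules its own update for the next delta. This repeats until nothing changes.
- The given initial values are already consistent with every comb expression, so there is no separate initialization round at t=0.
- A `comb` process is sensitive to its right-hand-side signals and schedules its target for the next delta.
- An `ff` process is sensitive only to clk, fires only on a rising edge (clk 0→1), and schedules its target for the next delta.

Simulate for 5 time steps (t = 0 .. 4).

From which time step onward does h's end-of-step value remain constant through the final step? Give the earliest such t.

[bits: h,e,d,a,g,f,clk,c,b]
t=0: Δ0=110101011 Δ1=110101111 Δ2=111101111 Δ3=101000111 Δ4=101011101 Δ5=101011110 Δ6=111011110 Δ7=111010110 Δ8=111010100 | 8Δ
t=1: Δ0=111010100 Δ1=111010000 | 1Δ
t=2: Δ0=111010000 Δ1=111010100 Δ2=011010100 Δ3=011110100 Δ4=011100100 Δ5=011100101 Δ6=001100101 Δ7=001101101 Δ8=001101111 | 8Δ
t=3: Δ0=001101111 Δ1=001101011 | 1Δ
t=4: Δ0=001101011 Δ1=001101111 | 1Δ

2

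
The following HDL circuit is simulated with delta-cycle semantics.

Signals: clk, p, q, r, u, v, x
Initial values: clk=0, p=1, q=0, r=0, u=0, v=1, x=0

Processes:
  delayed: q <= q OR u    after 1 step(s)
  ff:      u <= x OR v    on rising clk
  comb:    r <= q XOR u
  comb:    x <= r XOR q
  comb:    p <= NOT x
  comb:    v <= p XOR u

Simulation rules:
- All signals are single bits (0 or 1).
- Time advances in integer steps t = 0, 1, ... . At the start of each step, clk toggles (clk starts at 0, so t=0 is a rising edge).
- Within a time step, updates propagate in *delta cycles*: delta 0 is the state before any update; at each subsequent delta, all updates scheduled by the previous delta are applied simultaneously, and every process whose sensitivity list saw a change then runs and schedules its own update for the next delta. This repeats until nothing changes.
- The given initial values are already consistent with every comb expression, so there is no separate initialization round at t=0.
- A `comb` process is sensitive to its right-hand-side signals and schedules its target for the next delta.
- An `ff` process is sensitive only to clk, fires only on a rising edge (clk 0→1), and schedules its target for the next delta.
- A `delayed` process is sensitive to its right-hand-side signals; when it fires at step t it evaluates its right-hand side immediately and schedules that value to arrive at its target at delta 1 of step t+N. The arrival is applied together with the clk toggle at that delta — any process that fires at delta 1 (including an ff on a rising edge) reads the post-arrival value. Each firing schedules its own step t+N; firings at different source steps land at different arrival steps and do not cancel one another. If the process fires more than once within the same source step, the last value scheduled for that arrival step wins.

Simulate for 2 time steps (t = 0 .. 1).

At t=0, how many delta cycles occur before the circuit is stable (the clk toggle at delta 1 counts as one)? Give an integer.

6

[bits: q,x,r,u,p,v,clk]
t=0: Δ0=0000110 Δ1=0000111 Δ2=0001111 Δ3=0011101 Δ4=0111101 Δ5=0111001 Δ6=0111011 | 6Δ
t=1: Δ0=0111011 Δ1=1111010 Δ2=1001010 Δ3=1101110 Δ4=1101000 Δ5=1101010 | 5Δ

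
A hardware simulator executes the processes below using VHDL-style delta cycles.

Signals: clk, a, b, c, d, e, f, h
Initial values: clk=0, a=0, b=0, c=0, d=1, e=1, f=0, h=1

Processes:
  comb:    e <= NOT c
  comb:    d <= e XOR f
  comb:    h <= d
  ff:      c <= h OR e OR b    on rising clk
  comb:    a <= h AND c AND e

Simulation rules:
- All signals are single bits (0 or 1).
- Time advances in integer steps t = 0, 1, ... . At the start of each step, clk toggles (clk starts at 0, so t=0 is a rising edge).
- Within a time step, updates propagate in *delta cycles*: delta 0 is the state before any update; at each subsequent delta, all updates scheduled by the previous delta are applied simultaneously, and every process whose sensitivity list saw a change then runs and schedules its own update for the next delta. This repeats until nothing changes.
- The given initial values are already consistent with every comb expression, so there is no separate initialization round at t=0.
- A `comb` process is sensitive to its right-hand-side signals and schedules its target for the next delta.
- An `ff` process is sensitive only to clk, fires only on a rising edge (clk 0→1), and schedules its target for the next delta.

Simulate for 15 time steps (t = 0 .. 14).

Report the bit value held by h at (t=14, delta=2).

0

t0.Δ0 a=0 c=0 e=1 b=0 h=1 clk=0 f=0 d=1
t0.Δ1 a=0 c=0 e=1 b=0 h=1 clk=1 f=0 d=1
t0.Δ2 a=0 c=1 e=1 b=0 h=1 clk=1 f=0 d=1
t0.Δ3 a=1 c=1 e=0 b=0 h=1 clk=1 f=0 d=1
t0.Δ4 a=0 c=1 e=0 b=0 h=1 clk=1 f=0 d=0
t0.Δ5 a=0 c=1 e=0 b=0 h=0 clk=1 f=0 d=0
t1.Δ0 a=0 c=1 e=0 b=0 h=0 clk=1 f=0 d=0
t1.Δ1 a=0 c=1 e=0 b=0 h=0 clk=0 f=0 d=0
t2.Δ0 a=0 c=1 e=0 b=0 h=0 clk=0 f=0 d=0
t2.Δ1 a=0 c=1 e=0 b=0 h=0 clk=1 f=0 d=0
t2.Δ2 a=0 c=0 e=0 b=0 h=0 clk=1 f=0 d=0
t2.Δ3 a=0 c=0 e=1 b=0 h=0 clk=1 f=0 d=0
t2.Δ4 a=0 c=0 e=1 b=0 h=0 clk=1 f=0 d=1
t2.Δ5 a=0 c=0 e=1 b=0 h=1 clk=1 f=0 d=1
t3.Δ0 a=0 c=0 e=1 b=0 h=1 clk=1 f=0 d=1
t3.Δ1 a=0 c=0 e=1 b=0 h=1 clk=0 f=0 d=1
t4.Δ0 a=0 c=0 e=1 b=0 h=1 clk=0 f=0 d=1
t4.Δ1 a=0 c=0 e=1 b=0 h=1 clk=1 f=0 d=1
t4.Δ2 a=0 c=1 e=1 b=0 h=1 clk=1 f=0 d=1
t4.Δ3 a=1 c=1 e=0 b=0 h=1 clk=1 f=0 d=1
t4.Δ4 a=0 c=1 e=0 b=0 h=1 clk=1 f=0 d=0
t4.Δ5 a=0 c=1 e=0 b=0 h=0 clk=1 f=0 d=0
t5.Δ0 a=0 c=1 e=0 b=0 h=0 clk=1 f=0 d=0
t5.Δ1 a=0 c=1 e=0 b=0 h=0 clk=0 f=0 d=0
t6.Δ0 a=0 c=1 e=0 b=0 h=0 clk=0 f=0 d=0
t6.Δ1 a=0 c=1 e=0 b=0 h=0 clk=1 f=0 d=0
t6.Δ2 a=0 c=0 e=0 b=0 h=0 clk=1 f=0 d=0
t6.Δ3 a=0 c=0 e=1 b=0 h=0 clk=1 f=0 d=0
t6.Δ4 a=0 c=0 e=1 b=0 h=0 clk=1 f=0 d=1
t6.Δ5 a=0 c=0 e=1 b=0 h=1 clk=1 f=0 d=1
t7.Δ0 a=0 c=0 e=1 b=0 h=1 clk=1 f=0 d=1
t7.Δ1 a=0 c=0 e=1 b=0 h=1 clk=0 f=0 d=1
t8.Δ0 a=0 c=0 e=1 b=0 h=1 clk=0 f=0 d=1
t8.Δ1 a=0 c=0 e=1 b=0 h=1 clk=1 f=0 d=1
t8.Δ2 a=0 c=1 e=1 b=0 h=1 clk=1 f=0 d=1
t8.Δ3 a=1 c=1 e=0 b=0 h=1 clk=1 f=0 d=1
t8.Δ4 a=0 c=1 e=0 b=0 h=1 clk=1 f=0 d=0
t8.Δ5 a=0 c=1 e=0 b=0 h=0 clk=1 f=0 d=0
t9.Δ0 a=0 c=1 e=0 b=0 h=0 clk=1 f=0 d=0
t9.Δ1 a=0 c=1 e=0 b=0 h=0 clk=0 f=0 d=0
t10.Δ0 a=0 c=1 e=0 b=0 h=0 clk=0 f=0 d=0
t10.Δ1 a=0 c=1 e=0 b=0 h=0 clk=1 f=0 d=0
t10.Δ2 a=0 c=0 e=0 b=0 h=0 clk=1 f=0 d=0
t10.Δ3 a=0 c=0 e=1 b=0 h=0 clk=1 f=0 d=0
t10.Δ4 a=0 c=0 e=1 b=0 h=0 clk=1 f=0 d=1
t10.Δ5 a=0 c=0 e=1 b=0 h=1 clk=1 f=0 d=1
t11.Δ0 a=0 c=0 e=1 b=0 h=1 clk=1 f=0 d=1
t11.Δ1 a=0 c=0 e=1 b=0 h=1 clk=0 f=0 d=1
t12.Δ0 a=0 c=0 e=1 b=0 h=1 clk=0 f=0 d=1
t12.Δ1 a=0 c=0 e=1 b=0 h=1 clk=1 f=0 d=1
t12.Δ2 a=0 c=1 e=1 b=0 h=1 clk=1 f=0 d=1
t12.Δ3 a=1 c=1 e=0 b=0 h=1 clk=1 f=0 d=1
t12.Δ4 a=0 c=1 e=0 b=0 h=1 clk=1 f=0 d=0
t12.Δ5 a=0 c=1 e=0 b=0 h=0 clk=1 f=0 d=0
t13.Δ0 a=0 c=1 e=0 b=0 h=0 clk=1 f=0 d=0
t13.Δ1 a=0 c=1 e=0 b=0 h=0 clk=0 f=0 d=0
t14.Δ0 a=0 c=1 e=0 b=0 h=0 clk=0 f=0 d=0
t14.Δ1 a=0 c=1 e=0 b=0 h=0 clk=1 f=0 d=0
t14.Δ2 a=0 c=0 e=0 b=0 h=0 clk=1 f=0 d=0
t14.Δ3 a=0 c=0 e=1 b=0 h=0 clk=1 f=0 d=0
t14.Δ4 a=0 c=0 e=1 b=0 h=0 clk=1 f=0 d=1
t14.Δ5 a=0 c=0 e=1 b=0 h=1 clk=1 f=0 d=1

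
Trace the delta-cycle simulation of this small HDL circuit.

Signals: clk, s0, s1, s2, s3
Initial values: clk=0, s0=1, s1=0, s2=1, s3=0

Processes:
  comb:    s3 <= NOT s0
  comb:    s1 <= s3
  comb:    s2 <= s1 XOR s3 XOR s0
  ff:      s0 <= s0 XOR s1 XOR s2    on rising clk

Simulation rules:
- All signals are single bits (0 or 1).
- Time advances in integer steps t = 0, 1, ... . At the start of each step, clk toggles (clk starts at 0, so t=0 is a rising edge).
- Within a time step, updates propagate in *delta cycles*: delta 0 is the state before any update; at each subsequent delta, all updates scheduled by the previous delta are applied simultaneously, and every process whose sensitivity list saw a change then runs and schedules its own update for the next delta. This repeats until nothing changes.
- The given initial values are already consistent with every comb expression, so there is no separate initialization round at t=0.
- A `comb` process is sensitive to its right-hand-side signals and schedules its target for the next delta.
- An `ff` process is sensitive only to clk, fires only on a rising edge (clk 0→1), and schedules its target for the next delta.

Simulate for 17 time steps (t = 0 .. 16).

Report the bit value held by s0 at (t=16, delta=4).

t=0 Δ0: s1=0 clk=0 s3=0 s2=1 s0=1
  Δ1: clk:0→1
  Δ2: s0:1→0
  Δ3: s3:0→1, s2:1→0
  Δ4: s1:0→1, s2:0→1
  Δ5: s2:1→0
  (5Δ to stable)
t=1 Δ0: s1=1 clk=1 s3=1 s2=0 s0=0
  Δ1: clk:1→0
  (1Δ to stable)
t=2 Δ0: s1=1 clk=0 s3=1 s2=0 s0=0
  Δ1: clk:0→1
  Δ2: s0:0→1
  Δ3: s3:1→0, s2:0→1
  Δ4: s1:1→0, s2:1→0
  Δ5: s2:0→1
  (5Δ to stable)
t=3 Δ0: s1=0 clk=1 s3=0 s2=1 s0=1
  Δ1: clk:1→0
  (1Δ to stable)
t=4 Δ0: s1=0 clk=0 s3=0 s2=1 s0=1
  Δ1: clk:0→1
  Δ2: s0:1→0
  Δ3: s3:0→1, s2:1→0
  Δ4: s1:0→1, s2:0→1
  Δ5: s2:1→0
  (5Δ to stable)
t=5 Δ0: s1=1 clk=1 s3=1 s2=0 s0=0
  Δ1: clk:1→0
  (1Δ to stable)
t=6 Δ0: s1=1 clk=0 s3=1 s2=0 s0=0
  Δ1: clk:0→1
  Δ2: s0:0→1
  Δ3: s3:1→0, s2:0→1
  Δ4: s1:1→0, s2:1→0
  Δ5: s2:0→1
  (5Δ to stable)
t=7 Δ0: s1=0 clk=1 s3=0 s2=1 s0=1
  Δ1: clk:1→0
  (1Δ to stable)
t=8 Δ0: s1=0 clk=0 s3=0 s2=1 s0=1
  Δ1: clk:0→1
  Δ2: s0:1→0
  Δ3: s3:0→1, s2:1→0
  Δ4: s1:0→1, s2:0→1
  Δ5: s2:1→0
  (5Δ to stable)
t=9 Δ0: s1=1 clk=1 s3=1 s2=0 s0=0
  Δ1: clk:1→0
  (1Δ to stable)
t=10 Δ0: s1=1 clk=0 s3=1 s2=0 s0=0
  Δ1: clk:0→1
  Δ2: s0:0→1
  Δ3: s3:1→0, s2:0→1
  Δ4: s1:1→0, s2:1→0
  Δ5: s2:0→1
  (5Δ to stable)
t=11 Δ0: s1=0 clk=1 s3=0 s2=1 s0=1
  Δ1: clk:1→0
  (1Δ to stable)
t=12 Δ0: s1=0 clk=0 s3=0 s2=1 s0=1
  Δ1: clk:0→1
  Δ2: s0:1→0
  Δ3: s3:0→1, s2:1→0
  Δ4: s1:0→1, s2:0→1
  Δ5: s2:1→0
  (5Δ to stable)
t=13 Δ0: s1=1 clk=1 s3=1 s2=0 s0=0
  Δ1: clk:1→0
  (1Δ to stable)
t=14 Δ0: s1=1 clk=0 s3=1 s2=0 s0=0
  Δ1: clk:0→1
  Δ2: s0:0→1
  Δ3: s3:1→0, s2:0→1
  Δ4: s1:1→0, s2:1→0
  Δ5: s2:0→1
  (5Δ to stable)
t=15 Δ0: s1=0 clk=1 s3=0 s2=1 s0=1
  Δ1: clk:1→0
  (1Δ to stable)
t=16 Δ0: s1=0 clk=0 s3=0 s2=1 s0=1
  Δ1: clk:0→1
  Δ2: s0:1→0
  Δ3: s3:0→1, s2:1→0
  Δ4: s1:0→1, s2:0→1
  Δ5: s2:1→0
  (5Δ to stable)

0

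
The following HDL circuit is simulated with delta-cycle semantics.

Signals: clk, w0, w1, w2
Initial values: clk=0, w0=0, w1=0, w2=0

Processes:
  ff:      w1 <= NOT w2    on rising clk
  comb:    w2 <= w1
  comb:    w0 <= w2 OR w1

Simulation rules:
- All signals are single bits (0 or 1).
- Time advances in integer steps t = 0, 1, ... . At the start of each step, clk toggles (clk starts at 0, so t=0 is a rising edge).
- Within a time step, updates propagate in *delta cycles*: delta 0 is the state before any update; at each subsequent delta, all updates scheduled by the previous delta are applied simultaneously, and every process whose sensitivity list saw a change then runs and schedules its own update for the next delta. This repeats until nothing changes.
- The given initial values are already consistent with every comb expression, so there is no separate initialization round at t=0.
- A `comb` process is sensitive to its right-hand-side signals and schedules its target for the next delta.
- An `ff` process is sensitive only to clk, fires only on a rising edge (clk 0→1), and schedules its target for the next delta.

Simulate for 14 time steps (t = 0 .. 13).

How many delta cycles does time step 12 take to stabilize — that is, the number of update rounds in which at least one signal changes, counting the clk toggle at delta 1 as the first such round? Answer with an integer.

[bits: clk,w2,w1,w0]
t=0: Δ0=0000 Δ1=1000 Δ2=1010 Δ3=1111 | 3Δ
t=1: Δ0=1111 Δ1=0111 | 1Δ
t=2: Δ0=0111 Δ1=1111 Δ2=1101 Δ3=1001 Δ4=1000 | 4Δ
t=3: Δ0=1000 Δ1=0000 | 1Δ
t=4: Δ0=0000 Δ1=1000 Δ2=1010 Δ3=1111 | 3Δ
t=5: Δ0=1111 Δ1=0111 | 1Δ
t=6: Δ0=0111 Δ1=1111 Δ2=1101 Δ3=1001 Δ4=1000 | 4Δ
t=7: Δ0=1000 Δ1=0000 | 1Δ
t=8: Δ0=0000 Δ1=1000 Δ2=1010 Δ3=1111 | 3Δ
t=9: Δ0=1111 Δ1=0111 | 1Δ
t=10: Δ0=0111 Δ1=1111 Δ2=1101 Δ3=1001 Δ4=1000 | 4Δ
t=11: Δ0=1000 Δ1=0000 | 1Δ
t=12: Δ0=0000 Δ1=1000 Δ2=1010 Δ3=1111 | 3Δ
t=13: Δ0=1111 Δ1=0111 | 1Δ

3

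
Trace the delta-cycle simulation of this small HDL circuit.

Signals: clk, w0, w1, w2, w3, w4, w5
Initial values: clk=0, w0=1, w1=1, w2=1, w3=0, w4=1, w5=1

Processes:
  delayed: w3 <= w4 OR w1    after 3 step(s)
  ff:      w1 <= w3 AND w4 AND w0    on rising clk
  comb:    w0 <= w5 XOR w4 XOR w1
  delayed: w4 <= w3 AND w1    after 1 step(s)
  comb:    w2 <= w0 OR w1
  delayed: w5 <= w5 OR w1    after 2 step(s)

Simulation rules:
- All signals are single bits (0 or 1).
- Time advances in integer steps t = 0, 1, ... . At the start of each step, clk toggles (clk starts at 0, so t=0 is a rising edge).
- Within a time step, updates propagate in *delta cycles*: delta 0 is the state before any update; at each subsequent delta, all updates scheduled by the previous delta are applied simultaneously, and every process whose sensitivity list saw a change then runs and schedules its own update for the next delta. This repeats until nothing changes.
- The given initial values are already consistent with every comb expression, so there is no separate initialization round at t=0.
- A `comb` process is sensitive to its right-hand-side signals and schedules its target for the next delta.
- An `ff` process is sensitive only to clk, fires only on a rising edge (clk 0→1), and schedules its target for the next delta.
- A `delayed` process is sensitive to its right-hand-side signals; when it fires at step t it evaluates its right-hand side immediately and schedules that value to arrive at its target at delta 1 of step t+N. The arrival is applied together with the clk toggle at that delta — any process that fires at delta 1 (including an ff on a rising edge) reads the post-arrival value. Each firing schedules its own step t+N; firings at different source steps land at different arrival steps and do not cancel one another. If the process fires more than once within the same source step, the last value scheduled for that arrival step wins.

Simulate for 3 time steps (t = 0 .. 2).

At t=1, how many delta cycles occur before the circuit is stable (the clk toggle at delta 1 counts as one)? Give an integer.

[bits: w5,w2,clk,w3,w4,w0,w1]
t=0: Δ0=1100111 Δ1=1110111 Δ2=1110110 Δ3=1110100 Δ4=1010100 | 4Δ
t=1: Δ0=1010100 Δ1=1000000 Δ2=1000010 Δ3=1100010 | 3Δ
t=2: Δ0=1100010 Δ1=1110010 | 1Δ

3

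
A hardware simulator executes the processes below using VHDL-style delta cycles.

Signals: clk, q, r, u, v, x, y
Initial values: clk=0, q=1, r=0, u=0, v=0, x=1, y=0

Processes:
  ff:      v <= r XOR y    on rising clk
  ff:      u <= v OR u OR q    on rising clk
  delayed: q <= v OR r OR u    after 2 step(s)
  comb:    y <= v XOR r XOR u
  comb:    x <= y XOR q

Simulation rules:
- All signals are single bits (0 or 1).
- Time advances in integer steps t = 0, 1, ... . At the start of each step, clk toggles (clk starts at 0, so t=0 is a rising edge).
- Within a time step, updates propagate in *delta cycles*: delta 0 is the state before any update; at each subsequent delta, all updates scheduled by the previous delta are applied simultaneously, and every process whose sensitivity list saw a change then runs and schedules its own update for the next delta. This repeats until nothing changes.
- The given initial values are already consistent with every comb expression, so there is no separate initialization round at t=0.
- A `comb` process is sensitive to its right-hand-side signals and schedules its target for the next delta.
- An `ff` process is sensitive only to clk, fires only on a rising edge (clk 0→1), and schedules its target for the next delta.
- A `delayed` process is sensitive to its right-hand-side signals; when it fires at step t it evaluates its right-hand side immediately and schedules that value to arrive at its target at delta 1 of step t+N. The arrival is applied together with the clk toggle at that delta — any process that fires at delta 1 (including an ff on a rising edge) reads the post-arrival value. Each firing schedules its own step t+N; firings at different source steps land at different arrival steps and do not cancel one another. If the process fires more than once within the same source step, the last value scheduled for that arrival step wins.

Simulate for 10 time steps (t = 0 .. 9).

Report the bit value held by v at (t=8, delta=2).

[bits: u,x,q,v,clk,r,y]
t=0: Δ0=0110000 Δ1=0110100 Δ2=1110100 Δ3=1110101 Δ4=1010101 | 4Δ
t=1: Δ0=1010101 Δ1=1010001 | 1Δ
t=2: Δ0=1010001 Δ1=1010101 Δ2=1011101 Δ3=1011100 Δ4=1111100 | 4Δ
t=3: Δ0=1111100 Δ1=1111000 | 1Δ
t=4: Δ0=1111000 Δ1=1111100 Δ2=1110100 Δ3=1110101 Δ4=1010101 | 4Δ
t=5: Δ0=1010101 Δ1=1010001 | 1Δ
t=6: Δ0=1010001 Δ1=1010101 Δ2=1011101 Δ3=1011100 Δ4=1111100 | 4Δ
t=7: Δ0=1111100 Δ1=1111000 | 1Δ
t=8: Δ0=1111000 Δ1=1111100 Δ2=1110100 Δ3=1110101 Δ4=1010101 | 4Δ
t=9: Δ0=1010101 Δ1=1010001 | 1Δ

0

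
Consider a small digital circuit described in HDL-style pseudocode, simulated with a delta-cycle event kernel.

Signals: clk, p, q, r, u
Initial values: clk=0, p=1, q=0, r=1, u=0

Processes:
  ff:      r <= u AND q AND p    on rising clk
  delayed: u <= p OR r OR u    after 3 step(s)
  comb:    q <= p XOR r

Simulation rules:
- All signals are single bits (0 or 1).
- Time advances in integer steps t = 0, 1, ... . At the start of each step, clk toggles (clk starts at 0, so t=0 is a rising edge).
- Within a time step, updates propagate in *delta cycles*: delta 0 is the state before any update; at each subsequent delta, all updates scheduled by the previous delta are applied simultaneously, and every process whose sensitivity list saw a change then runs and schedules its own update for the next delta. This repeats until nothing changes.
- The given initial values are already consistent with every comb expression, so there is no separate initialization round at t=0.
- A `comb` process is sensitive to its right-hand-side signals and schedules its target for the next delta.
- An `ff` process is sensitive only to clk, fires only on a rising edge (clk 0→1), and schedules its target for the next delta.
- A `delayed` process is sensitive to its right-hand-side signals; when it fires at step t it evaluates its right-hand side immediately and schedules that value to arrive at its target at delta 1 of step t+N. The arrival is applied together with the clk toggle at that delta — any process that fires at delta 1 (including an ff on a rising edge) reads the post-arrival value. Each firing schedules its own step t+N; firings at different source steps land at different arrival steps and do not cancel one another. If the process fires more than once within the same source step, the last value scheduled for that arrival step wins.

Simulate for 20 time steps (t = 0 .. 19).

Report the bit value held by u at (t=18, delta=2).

1

t0.Δ0 clk=0 u=0 p=1 q=0 r=1
t0.Δ1 clk=1 u=0 p=1 q=0 r=1
t0.Δ2 clk=1 u=0 p=1 q=0 r=0
t0.Δ3 clk=1 u=0 p=1 q=1 r=0
t1.Δ0 clk=1 u=0 p=1 q=1 r=0
t1.Δ1 clk=0 u=0 p=1 q=1 r=0
t2.Δ0 clk=0 u=0 p=1 q=1 r=0
t2.Δ1 clk=1 u=0 p=1 q=1 r=0
t3.Δ0 clk=1 u=0 p=1 q=1 r=0
t3.Δ1 clk=0 u=1 p=1 q=1 r=0
t4.Δ0 clk=0 u=1 p=1 q=1 r=0
t4.Δ1 clk=1 u=1 p=1 q=1 r=0
t4.Δ2 clk=1 u=1 p=1 q=1 r=1
t4.Δ3 clk=1 u=1 p=1 q=0 r=1
t5.Δ0 clk=1 u=1 p=1 q=0 r=1
t5.Δ1 clk=0 u=1 p=1 q=0 r=1
t6.Δ0 clk=0 u=1 p=1 q=0 r=1
t6.Δ1 clk=1 u=1 p=1 q=0 r=1
t6.Δ2 clk=1 u=1 p=1 q=0 r=0
t6.Δ3 clk=1 u=1 p=1 q=1 r=0
t7.Δ0 clk=1 u=1 p=1 q=1 r=0
t7.Δ1 clk=0 u=1 p=1 q=1 r=0
t8.Δ0 clk=0 u=1 p=1 q=1 r=0
t8.Δ1 clk=1 u=1 p=1 q=1 r=0
t8.Δ2 clk=1 u=1 p=1 q=1 r=1
t8.Δ3 clk=1 u=1 p=1 q=0 r=1
t9.Δ0 clk=1 u=1 p=1 q=0 r=1
t9.Δ1 clk=0 u=1 p=1 q=0 r=1
t10.Δ0 clk=0 u=1 p=1 q=0 r=1
t10.Δ1 clk=1 u=1 p=1 q=0 r=1
t10.Δ2 clk=1 u=1 p=1 q=0 r=0
t10.Δ3 clk=1 u=1 p=1 q=1 r=0
t11.Δ0 clk=1 u=1 p=1 q=1 r=0
t11.Δ1 clk=0 u=1 p=1 q=1 r=0
t12.Δ0 clk=0 u=1 p=1 q=1 r=0
t12.Δ1 clk=1 u=1 p=1 q=1 r=0
t12.Δ2 clk=1 u=1 p=1 q=1 r=1
t12.Δ3 clk=1 u=1 p=1 q=0 r=1
t13.Δ0 clk=1 u=1 p=1 q=0 r=1
t13.Δ1 clk=0 u=1 p=1 q=0 r=1
t14.Δ0 clk=0 u=1 p=1 q=0 r=1
t14.Δ1 clk=1 u=1 p=1 q=0 r=1
t14.Δ2 clk=1 u=1 p=1 q=0 r=0
t14.Δ3 clk=1 u=1 p=1 q=1 r=0
t15.Δ0 clk=1 u=1 p=1 q=1 r=0
t15.Δ1 clk=0 u=1 p=1 q=1 r=0
t16.Δ0 clk=0 u=1 p=1 q=1 r=0
t16.Δ1 clk=1 u=1 p=1 q=1 r=0
t16.Δ2 clk=1 u=1 p=1 q=1 r=1
t16.Δ3 clk=1 u=1 p=1 q=0 r=1
t17.Δ0 clk=1 u=1 p=1 q=0 r=1
t17.Δ1 clk=0 u=1 p=1 q=0 r=1
t18.Δ0 clk=0 u=1 p=1 q=0 r=1
t18.Δ1 clk=1 u=1 p=1 q=0 r=1
t18.Δ2 clk=1 u=1 p=1 q=0 r=0
t18.Δ3 clk=1 u=1 p=1 q=1 r=0
t19.Δ0 clk=1 u=1 p=1 q=1 r=0
t19.Δ1 clk=0 u=1 p=1 q=1 r=0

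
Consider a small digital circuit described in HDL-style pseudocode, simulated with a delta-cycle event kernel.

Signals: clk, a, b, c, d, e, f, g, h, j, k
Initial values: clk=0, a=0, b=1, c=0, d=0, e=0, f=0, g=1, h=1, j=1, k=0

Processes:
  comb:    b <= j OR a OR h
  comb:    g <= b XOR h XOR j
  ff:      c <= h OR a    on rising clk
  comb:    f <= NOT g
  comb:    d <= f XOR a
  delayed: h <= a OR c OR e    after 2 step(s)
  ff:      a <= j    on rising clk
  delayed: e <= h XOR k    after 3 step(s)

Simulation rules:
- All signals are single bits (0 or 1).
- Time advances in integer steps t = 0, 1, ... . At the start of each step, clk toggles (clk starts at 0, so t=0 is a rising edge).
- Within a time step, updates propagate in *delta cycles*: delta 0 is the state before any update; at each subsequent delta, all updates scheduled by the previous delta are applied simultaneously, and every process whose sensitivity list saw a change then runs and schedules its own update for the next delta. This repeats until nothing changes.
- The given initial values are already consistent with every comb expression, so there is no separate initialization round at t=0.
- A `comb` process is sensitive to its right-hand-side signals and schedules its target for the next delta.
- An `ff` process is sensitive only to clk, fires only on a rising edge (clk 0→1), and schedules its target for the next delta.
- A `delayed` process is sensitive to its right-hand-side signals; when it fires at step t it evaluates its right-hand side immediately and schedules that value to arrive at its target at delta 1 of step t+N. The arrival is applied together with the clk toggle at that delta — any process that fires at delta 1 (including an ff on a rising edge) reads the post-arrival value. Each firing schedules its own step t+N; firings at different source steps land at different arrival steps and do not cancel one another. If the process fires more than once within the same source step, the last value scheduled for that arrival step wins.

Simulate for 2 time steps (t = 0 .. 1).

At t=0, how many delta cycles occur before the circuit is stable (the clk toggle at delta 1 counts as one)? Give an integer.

[bits: c,h,clk,k,d,e,f,b,j,a,g]
t=0: Δ0=01000001101 Δ1=01100001101 Δ2=11100001111 Δ3=11101001111 | 3Δ
t=1: Δ0=11101001111 Δ1=11001001111 | 1Δ

3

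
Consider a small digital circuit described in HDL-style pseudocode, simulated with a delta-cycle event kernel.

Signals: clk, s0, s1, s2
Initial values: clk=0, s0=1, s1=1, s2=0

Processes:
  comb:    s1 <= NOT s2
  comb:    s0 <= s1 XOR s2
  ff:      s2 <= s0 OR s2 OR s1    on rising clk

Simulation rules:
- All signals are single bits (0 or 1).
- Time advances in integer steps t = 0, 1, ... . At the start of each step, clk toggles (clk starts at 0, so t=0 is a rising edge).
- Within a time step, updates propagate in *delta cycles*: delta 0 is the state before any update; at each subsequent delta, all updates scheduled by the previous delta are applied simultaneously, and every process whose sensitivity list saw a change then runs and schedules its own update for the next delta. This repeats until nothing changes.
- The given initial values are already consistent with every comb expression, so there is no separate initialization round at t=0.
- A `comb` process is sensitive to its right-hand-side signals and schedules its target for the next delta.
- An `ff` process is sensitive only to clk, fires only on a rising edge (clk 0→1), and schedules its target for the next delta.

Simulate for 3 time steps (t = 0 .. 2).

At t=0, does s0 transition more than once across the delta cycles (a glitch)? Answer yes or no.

[bits: s0,clk,s1,s2]
t=0: Δ0=1010 Δ1=1110 Δ2=1111 Δ3=0101 Δ4=1101 | 4Δ
t=1: Δ0=1101 Δ1=1001 | 1Δ
t=2: Δ0=1001 Δ1=1101 | 1Δ

yes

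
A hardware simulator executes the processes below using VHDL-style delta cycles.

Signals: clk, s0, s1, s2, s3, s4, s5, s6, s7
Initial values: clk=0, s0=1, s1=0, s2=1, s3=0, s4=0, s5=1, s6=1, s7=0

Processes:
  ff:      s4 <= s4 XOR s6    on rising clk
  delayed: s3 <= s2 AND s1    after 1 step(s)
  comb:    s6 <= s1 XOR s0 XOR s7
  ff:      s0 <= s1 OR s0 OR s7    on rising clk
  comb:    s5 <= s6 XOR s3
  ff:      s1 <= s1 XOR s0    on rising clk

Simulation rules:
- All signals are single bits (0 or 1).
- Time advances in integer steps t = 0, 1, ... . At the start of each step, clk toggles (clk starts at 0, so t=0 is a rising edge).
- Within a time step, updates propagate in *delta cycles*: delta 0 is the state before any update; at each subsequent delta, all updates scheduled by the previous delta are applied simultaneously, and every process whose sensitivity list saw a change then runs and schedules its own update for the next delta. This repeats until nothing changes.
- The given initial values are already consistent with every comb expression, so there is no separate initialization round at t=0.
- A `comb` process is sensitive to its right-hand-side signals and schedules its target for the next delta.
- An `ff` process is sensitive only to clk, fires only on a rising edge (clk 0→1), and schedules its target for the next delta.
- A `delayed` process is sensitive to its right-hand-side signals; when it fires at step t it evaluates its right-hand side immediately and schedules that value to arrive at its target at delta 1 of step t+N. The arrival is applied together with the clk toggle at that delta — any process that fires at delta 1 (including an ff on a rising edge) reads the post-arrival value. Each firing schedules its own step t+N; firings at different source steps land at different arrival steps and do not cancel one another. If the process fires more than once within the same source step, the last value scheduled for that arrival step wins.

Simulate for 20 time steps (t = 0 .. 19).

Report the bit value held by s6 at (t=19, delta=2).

t=0 Δ0: s6=1 s3=0 s1=0 s2=1 s7=0 s5=1 clk=0 s4=0 s0=1
  Δ1: clk:0→1
  Δ2: s1:0→1, s4:0→1
  Δ3: s6:1→0
  Δ4: s5:1→0
  (4Δ to stable)
t=1 Δ0: s6=0 s3=0 s1=1 s2=1 s7=0 s5=0 clk=1 s4=1 s0=1
  Δ1: s3:0→1, clk:1→0
  Δ2: s5:0→1
  (2Δ to stable)
t=2 Δ0: s6=0 s3=1 s1=1 s2=1 s7=0 s5=1 clk=0 s4=1 s0=1
  Δ1: clk:0→1
  Δ2: s1:1→0
  Δ3: s6:0→1
  Δ4: s5:1→0
  (4Δ to stable)
t=3 Δ0: s6=1 s3=1 s1=0 s2=1 s7=0 s5=0 clk=1 s4=1 s0=1
  Δ1: s3:1→0, clk:1→0
  Δ2: s5:0→1
  (2Δ to stable)
t=4 Δ0: s6=1 s3=0 s1=0 s2=1 s7=0 s5=1 clk=0 s4=1 s0=1
  Δ1: clk:0→1
  Δ2: s1:0→1, s4:1→0
  Δ3: s6:1→0
  Δ4: s5:1→0
  (4Δ to stable)
t=5 Δ0: s6=0 s3=0 s1=1 s2=1 s7=0 s5=0 clk=1 s4=0 s0=1
  Δ1: s3:0→1, clk:1→0
  Δ2: s5:0→1
  (2Δ to stable)
t=6 Δ0: s6=0 s3=1 s1=1 s2=1 s7=0 s5=1 clk=0 s4=0 s0=1
  Δ1: clk:0→1
  Δ2: s1:1→0
  Δ3: s6:0→1
  Δ4: s5:1→0
  (4Δ to stable)
t=7 Δ0: s6=1 s3=1 s1=0 s2=1 s7=0 s5=0 clk=1 s4=0 s0=1
  Δ1: s3:1→0, clk:1→0
  Δ2: s5:0→1
  (2Δ to stable)
t=8 Δ0: s6=1 s3=0 s1=0 s2=1 s7=0 s5=1 clk=0 s4=0 s0=1
  Δ1: clk:0→1
  Δ2: s1:0→1, s4:0→1
  Δ3: s6:1→0
  Δ4: s5:1→0
  (4Δ to stable)
t=9 Δ0: s6=0 s3=0 s1=1 s2=1 s7=0 s5=0 clk=1 s4=1 s0=1
  Δ1: s3:0→1, clk:1→0
  Δ2: s5:0→1
  (2Δ to stable)
t=10 Δ0: s6=0 s3=1 s1=1 s2=1 s7=0 s5=1 clk=0 s4=1 s0=1
  Δ1: clk:0→1
  Δ2: s1:1→0
  Δ3: s6:0→1
  Δ4: s5:1→0
  (4Δ to stable)
t=11 Δ0: s6=1 s3=1 s1=0 s2=1 s7=0 s5=0 clk=1 s4=1 s0=1
  Δ1: s3:1→0, clk:1→0
  Δ2: s5:0→1
  (2Δ to stable)
t=12 Δ0: s6=1 s3=0 s1=0 s2=1 s7=0 s5=1 clk=0 s4=1 s0=1
  Δ1: clk:0→1
  Δ2: s1:0→1, s4:1→0
  Δ3: s6:1→0
  Δ4: s5:1→0
  (4Δ to stable)
t=13 Δ0: s6=0 s3=0 s1=1 s2=1 s7=0 s5=0 clk=1 s4=0 s0=1
  Δ1: s3:0→1, clk:1→0
  Δ2: s5:0→1
  (2Δ to stable)
t=14 Δ0: s6=0 s3=1 s1=1 s2=1 s7=0 s5=1 clk=0 s4=0 s0=1
  Δ1: clk:0→1
  Δ2: s1:1→0
  Δ3: s6:0→1
  Δ4: s5:1→0
  (4Δ to stable)
t=15 Δ0: s6=1 s3=1 s1=0 s2=1 s7=0 s5=0 clk=1 s4=0 s0=1
  Δ1: s3:1→0, clk:1→0
  Δ2: s5:0→1
  (2Δ to stable)
t=16 Δ0: s6=1 s3=0 s1=0 s2=1 s7=0 s5=1 clk=0 s4=0 s0=1
  Δ1: clk:0→1
  Δ2: s1:0→1, s4:0→1
  Δ3: s6:1→0
  Δ4: s5:1→0
  (4Δ to stable)
t=17 Δ0: s6=0 s3=0 s1=1 s2=1 s7=0 s5=0 clk=1 s4=1 s0=1
  Δ1: s3:0→1, clk:1→0
  Δ2: s5:0→1
  (2Δ to stable)
t=18 Δ0: s6=0 s3=1 s1=1 s2=1 s7=0 s5=1 clk=0 s4=1 s0=1
  Δ1: clk:0→1
  Δ2: s1:1→0
  Δ3: s6:0→1
  Δ4: s5:1→0
  (4Δ to stable)
t=19 Δ0: s6=1 s3=1 s1=0 s2=1 s7=0 s5=0 clk=1 s4=1 s0=1
  Δ1: s3:1→0, clk:1→0
  Δ2: s5:0→1
  (2Δ to stable)

1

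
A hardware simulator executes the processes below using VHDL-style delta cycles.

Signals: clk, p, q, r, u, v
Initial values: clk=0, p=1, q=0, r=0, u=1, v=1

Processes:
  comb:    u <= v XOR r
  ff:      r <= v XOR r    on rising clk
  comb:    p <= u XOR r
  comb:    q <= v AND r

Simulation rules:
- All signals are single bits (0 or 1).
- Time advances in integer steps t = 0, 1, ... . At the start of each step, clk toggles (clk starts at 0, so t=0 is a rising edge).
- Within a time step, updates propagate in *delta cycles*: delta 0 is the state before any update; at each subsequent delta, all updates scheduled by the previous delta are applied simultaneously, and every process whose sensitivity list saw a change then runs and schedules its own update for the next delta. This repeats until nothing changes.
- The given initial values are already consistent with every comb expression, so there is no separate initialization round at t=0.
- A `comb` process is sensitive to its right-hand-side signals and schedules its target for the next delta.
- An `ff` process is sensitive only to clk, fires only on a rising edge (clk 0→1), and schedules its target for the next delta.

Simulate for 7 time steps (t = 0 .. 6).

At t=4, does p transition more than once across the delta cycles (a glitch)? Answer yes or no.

t=0 Δ0: r=0 v=1 u=1 clk=0 q=0 p=1
  Δ1: clk:0→1
  Δ2: r:0→1
  Δ3: u:1→0, q:0→1, p:1→0
  Δ4: p:0→1
  (4Δ to stable)
t=1 Δ0: r=1 v=1 u=0 clk=1 q=1 p=1
  Δ1: clk:1→0
  (1Δ to stable)
t=2 Δ0: r=1 v=1 u=0 clk=0 q=1 p=1
  Δ1: clk:0→1
  Δ2: r:1→0
  Δ3: u:0→1, q:1→0, p:1→0
  Δ4: p:0→1
  (4Δ to stable)
t=3 Δ0: r=0 v=1 u=1 clk=1 q=0 p=1
  Δ1: clk:1→0
  (1Δ to stable)
t=4 Δ0: r=0 v=1 u=1 clk=0 q=0 p=1
  Δ1: clk:0→1
  Δ2: r:0→1
  Δ3: u:1→0, q:0→1, p:1→0
  Δ4: p:0→1
  (4Δ to stable)
t=5 Δ0: r=1 v=1 u=0 clk=1 q=1 p=1
  Δ1: clk:1→0
  (1Δ to stable)
t=6 Δ0: r=1 v=1 u=0 clk=0 q=1 p=1
  Δ1: clk:0→1
  Δ2: r:1→0
  Δ3: u:0→1, q:1→0, p:1→0
  Δ4: p:0→1
  (4Δ to stable)

yes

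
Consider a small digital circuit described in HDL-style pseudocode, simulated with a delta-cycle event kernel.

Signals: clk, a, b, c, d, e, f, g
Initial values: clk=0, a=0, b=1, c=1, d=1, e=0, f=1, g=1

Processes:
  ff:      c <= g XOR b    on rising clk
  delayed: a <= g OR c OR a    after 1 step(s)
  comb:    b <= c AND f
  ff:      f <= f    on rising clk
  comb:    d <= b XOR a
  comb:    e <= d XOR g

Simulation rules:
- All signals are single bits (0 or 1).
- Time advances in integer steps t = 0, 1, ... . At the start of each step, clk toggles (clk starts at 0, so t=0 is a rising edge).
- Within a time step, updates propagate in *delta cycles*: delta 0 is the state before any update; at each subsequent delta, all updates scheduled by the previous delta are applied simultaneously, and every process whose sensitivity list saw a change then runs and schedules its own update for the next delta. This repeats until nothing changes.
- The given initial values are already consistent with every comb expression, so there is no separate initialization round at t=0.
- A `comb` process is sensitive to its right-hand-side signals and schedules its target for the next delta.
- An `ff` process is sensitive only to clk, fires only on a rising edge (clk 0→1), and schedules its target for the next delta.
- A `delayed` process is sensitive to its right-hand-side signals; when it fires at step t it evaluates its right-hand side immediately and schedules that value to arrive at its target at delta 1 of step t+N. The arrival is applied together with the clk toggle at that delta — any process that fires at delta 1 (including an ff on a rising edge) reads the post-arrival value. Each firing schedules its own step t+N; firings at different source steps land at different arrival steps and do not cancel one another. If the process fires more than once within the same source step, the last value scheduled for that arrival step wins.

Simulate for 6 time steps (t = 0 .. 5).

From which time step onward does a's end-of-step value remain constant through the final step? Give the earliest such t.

1

t0.Δ0 c=1 g=1 f=1 a=0 d=1 e=0 b=1 clk=0
t0.Δ1 c=1 g=1 f=1 a=0 d=1 e=0 b=1 clk=1
t0.Δ2 c=0 g=1 f=1 a=0 d=1 e=0 b=1 clk=1
t0.Δ3 c=0 g=1 f=1 a=0 d=1 e=0 b=0 clk=1
t0.Δ4 c=0 g=1 f=1 a=0 d=0 e=0 b=0 clk=1
t0.Δ5 c=0 g=1 f=1 a=0 d=0 e=1 b=0 clk=1
t1.Δ0 c=0 g=1 f=1 a=0 d=0 e=1 b=0 clk=1
t1.Δ1 c=0 g=1 f=1 a=1 d=0 e=1 b=0 clk=0
t1.Δ2 c=0 g=1 f=1 a=1 d=1 e=1 b=0 clk=0
t1.Δ3 c=0 g=1 f=1 a=1 d=1 e=0 b=0 clk=0
t2.Δ0 c=0 g=1 f=1 a=1 d=1 e=0 b=0 clk=0
t2.Δ1 c=0 g=1 f=1 a=1 d=1 e=0 b=0 clk=1
t2.Δ2 c=1 g=1 f=1 a=1 d=1 e=0 b=0 clk=1
t2.Δ3 c=1 g=1 f=1 a=1 d=1 e=0 b=1 clk=1
t2.Δ4 c=1 g=1 f=1 a=1 d=0 e=0 b=1 clk=1
t2.Δ5 c=1 g=1 f=1 a=1 d=0 e=1 b=1 clk=1
t3.Δ0 c=1 g=1 f=1 a=1 d=0 e=1 b=1 clk=1
t3.Δ1 c=1 g=1 f=1 a=1 d=0 e=1 b=1 clk=0
t4.Δ0 c=1 g=1 f=1 a=1 d=0 e=1 b=1 clk=0
t4.Δ1 c=1 g=1 f=1 a=1 d=0 e=1 b=1 clk=1
t4.Δ2 c=0 g=1 f=1 a=1 d=0 e=1 b=1 clk=1
t4.Δ3 c=0 g=1 f=1 a=1 d=0 e=1 b=0 clk=1
t4.Δ4 c=0 g=1 f=1 a=1 d=1 e=1 b=0 clk=1
t4.Δ5 c=0 g=1 f=1 a=1 d=1 e=0 b=0 clk=1
t5.Δ0 c=0 g=1 f=1 a=1 d=1 e=0 b=0 clk=1
t5.Δ1 c=0 g=1 f=1 a=1 d=1 e=0 b=0 clk=0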